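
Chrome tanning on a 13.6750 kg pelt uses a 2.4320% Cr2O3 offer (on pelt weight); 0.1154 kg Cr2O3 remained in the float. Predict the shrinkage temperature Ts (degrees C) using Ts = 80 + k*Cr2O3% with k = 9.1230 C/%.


Offered = pelt * offer_pct / 100 = 13.6750 * 2.4320 / 100 = 0.3326 kg
Uptake = offered - residual = 0.3326 - 0.1154 = 0.2172 kg
Cr2O3% on pelt = uptake / pelt * 100 = 0.2172 / 13.6750 * 100 = 1.5881 %
Ts = 80 + k * Cr2O3% = 80 + 9.1230 * 1.5881 = 94.4885 C


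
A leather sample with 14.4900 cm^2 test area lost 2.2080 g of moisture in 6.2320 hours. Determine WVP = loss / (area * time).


Formula: WVP = loss / (area * time)
Substituting: WVP = 2.2080 / (14.4900 * 6.2320)
Result: 0.0244514 g/(cm^2*hr)


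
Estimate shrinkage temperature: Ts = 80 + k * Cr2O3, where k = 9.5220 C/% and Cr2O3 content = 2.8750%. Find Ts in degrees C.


Formula: Ts = 80 + k * Cr2O3
Substituting: Ts = 80 + 9.5220 * 2.8750
Result: 107.3757 C


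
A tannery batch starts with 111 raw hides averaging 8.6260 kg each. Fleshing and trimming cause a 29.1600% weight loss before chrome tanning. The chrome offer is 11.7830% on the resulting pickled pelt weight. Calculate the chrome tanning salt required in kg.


Total_raw = N * avg_wt = 111 * 8.6260 = 957.4860 kg
Substrate = Total_raw * (1 - loss/100) = 957.4860 * (1 - 29.1600/100) = 678.2831 kg
Chrome = Substrate * pct / 100 = 678.2831 * 11.7830 / 100 = 79.9221 kg


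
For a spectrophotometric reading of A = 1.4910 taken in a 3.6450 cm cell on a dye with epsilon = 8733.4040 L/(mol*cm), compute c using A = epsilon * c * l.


Formula: c = A / (epsilon * l)
Substituting: c = 1.4910 / (8733.4040 * 3.6450)
Result: 4.6838e-05 mol/L


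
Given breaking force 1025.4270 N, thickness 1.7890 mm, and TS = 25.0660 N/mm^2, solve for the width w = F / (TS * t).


Formula: w = F / (TS * t)
Substituting: w = 1025.4270 / (25.0660 * 1.7890)
Result: 22.8670 mm


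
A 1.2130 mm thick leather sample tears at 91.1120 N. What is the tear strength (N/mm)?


Formula: Tear strength = force / thickness
Substituting: Tear strength = 91.1120 / 1.2130
Result: 75.1129 N/mm


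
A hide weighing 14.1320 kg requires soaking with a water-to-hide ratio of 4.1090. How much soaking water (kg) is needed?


Formula: Water = hide_weight * ratio
Substituting: Water = 14.1320 * 4.1090
Result: 58.0684 kg


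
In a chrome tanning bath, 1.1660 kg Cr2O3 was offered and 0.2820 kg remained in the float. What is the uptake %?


Formula: Uptake = (offered - residual) / offered * 100
Substituting: Uptake = (1.1660 - 0.2820) / 1.1660 * 100
Result: 75.8148 %


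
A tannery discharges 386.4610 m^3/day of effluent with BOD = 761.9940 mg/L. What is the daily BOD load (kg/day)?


Formula: BOD_load = volume * conc / 1000
Substituting: BOD_load = 386.4610 * 761.9940 / 1000
Result: 294.4810 kg/day


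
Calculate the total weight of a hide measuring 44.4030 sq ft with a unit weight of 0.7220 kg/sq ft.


Formula: Weight = area * weight_per_sqft
Substituting: Weight = 44.4030 * 0.7220
Result: 32.0590 kg


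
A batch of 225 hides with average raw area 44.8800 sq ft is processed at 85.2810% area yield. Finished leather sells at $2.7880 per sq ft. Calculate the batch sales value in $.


Raw_total = N * avg_area = 225 * 44.8800 = 10098.0000 sq ft
Finished = Raw_total * yield / 100 = 10098.0000 * 85.2810 / 100 = 8611.6754 sq ft
Value = Finished * price = 8611.6754 * 2.7880 = 24009.3510 $


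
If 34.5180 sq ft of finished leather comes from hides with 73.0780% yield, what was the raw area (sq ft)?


Formula: raw = finished * 100 / yield
Substituting: raw = 34.5180 * 100 / 73.0780
Result: 47.2345 sq ft


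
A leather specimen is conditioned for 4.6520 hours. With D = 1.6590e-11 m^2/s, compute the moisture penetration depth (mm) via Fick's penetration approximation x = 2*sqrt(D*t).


t = 4.6520 hr * 3600 = 16747.2000 s
D * t = 1.6590e-11 * 16747.2000 = 2.7784e-07
x = 2 * sqrt(D*t) = 2 * sqrt(2.7784e-07) = 0.0010542 m = 1.0542 mm


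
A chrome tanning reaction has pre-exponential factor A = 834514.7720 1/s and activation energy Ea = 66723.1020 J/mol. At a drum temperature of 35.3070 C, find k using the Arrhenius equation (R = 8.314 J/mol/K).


T_K = T_C + 273.15 = 35.3070 + 273.15 = 308.4570 K
exponent = -Ea / (R * T_K) = -66723.1020 / (8.314 * 308.4570) = -26.0179
k = A * exp(exponent) = 834514.7720 * exp(-26.0179) = 4.1881e-06 1/s


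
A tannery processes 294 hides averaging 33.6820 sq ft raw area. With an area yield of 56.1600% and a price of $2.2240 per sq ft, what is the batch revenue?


Raw_total = N * avg_area = 294 * 33.6820 = 9902.5080 sq ft
Finished = Raw_total * yield / 100 = 9902.5080 * 56.1600 / 100 = 5561.2485 sq ft
Value = Finished * price = 5561.2485 * 2.2240 = 12368.2166 $


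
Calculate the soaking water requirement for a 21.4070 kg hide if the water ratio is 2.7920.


Formula: Water = hide_weight * ratio
Substituting: Water = 21.4070 * 2.7920
Result: 59.7683 kg


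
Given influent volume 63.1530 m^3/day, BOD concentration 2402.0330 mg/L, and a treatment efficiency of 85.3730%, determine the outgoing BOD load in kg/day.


Load_in = volume * conc / 1000 = 63.1530 * 2402.0330 / 1000 = 151.6956 kg/day
Removed = Load_in * eff / 100 = 151.6956 * 85.3730 / 100 = 129.5071 kg/day
Load_out = Load_in - Removed = 151.6956 - 129.5071 = 22.1885 kg/day


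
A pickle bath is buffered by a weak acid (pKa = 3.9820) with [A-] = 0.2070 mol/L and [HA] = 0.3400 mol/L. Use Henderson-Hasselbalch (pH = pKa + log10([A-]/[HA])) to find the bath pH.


ratio = [A-] / [HA] = 0.2070 / 0.3400 = 0.6088
log10(ratio) = -0.2155
pH = pKa + log10(ratio) = 3.9820 - 0.2155 = 3.7665


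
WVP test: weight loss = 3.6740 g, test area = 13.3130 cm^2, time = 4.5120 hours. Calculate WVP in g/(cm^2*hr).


Formula: WVP = loss / (area * time)
Substituting: WVP = 3.6740 / (13.3130 * 4.5120)
Result: 0.0611638 g/(cm^2*hr)


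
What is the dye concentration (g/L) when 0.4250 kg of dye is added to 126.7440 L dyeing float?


Formula: Conc = dye_mass(kg) / volume(L) * 1000
Substituting: Conc = 0.4250 / 126.7440 * 1000
Result: 3.3532 g/L


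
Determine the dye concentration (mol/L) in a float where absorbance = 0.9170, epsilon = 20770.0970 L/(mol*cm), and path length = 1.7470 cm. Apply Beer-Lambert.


Formula: c = A / (epsilon * l)
Substituting: c = 0.9170 / (20770.0970 * 1.7470)
Result: 2.5272e-05 mol/L


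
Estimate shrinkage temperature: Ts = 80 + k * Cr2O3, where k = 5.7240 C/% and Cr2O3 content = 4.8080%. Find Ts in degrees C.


Formula: Ts = 80 + k * Cr2O3
Substituting: Ts = 80 + 5.7240 * 4.8080
Result: 107.5210 C


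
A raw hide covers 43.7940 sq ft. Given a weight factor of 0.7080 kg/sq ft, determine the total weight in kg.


Formula: Weight = area * weight_per_sqft
Substituting: Weight = 43.7940 * 0.7080
Result: 31.0062 kg


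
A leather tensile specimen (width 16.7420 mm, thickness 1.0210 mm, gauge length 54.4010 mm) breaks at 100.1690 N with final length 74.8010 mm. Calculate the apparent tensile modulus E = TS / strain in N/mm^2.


TS = F / (w * t) = 100.1690 / (16.7420 * 1.0210) = 5.8600 N/mm^2
strain = (Lf - L0) / L0 = (74.8010 - 54.4010) / 54.4010 = 0.3750
E = TS / strain = 5.8600 / 0.3750 = 15.6270 N/mm^2


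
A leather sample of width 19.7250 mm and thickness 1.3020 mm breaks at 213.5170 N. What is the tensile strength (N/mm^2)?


Formula: TS = force / (width * thickness)
Substituting: TS = 213.5170 / (19.7250 * 1.3020)
Result: 8.3139 N/mm^2


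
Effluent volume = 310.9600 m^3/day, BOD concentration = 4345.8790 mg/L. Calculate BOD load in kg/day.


Formula: BOD_load = volume * conc / 1000
Substituting: BOD_load = 310.9600 * 4345.8790 / 1000
Result: 1351.3945 kg/day


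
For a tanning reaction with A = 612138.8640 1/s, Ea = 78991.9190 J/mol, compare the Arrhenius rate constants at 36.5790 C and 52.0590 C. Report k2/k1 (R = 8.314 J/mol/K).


T1 = 36.5790 + 273.15 = 309.7290 K; T2 = 52.0590 + 273.15 = 325.2090 K
k1 = A * exp(-Ea/(R*T1)) = 612138.8640 * exp(-78991.9190/(8.314*309.7290)) = 2.9153e-08 1/s
k2 = A * exp(-Ea/(R*T2)) = 612138.8640 * exp(-78991.9190/(8.314*325.2090)) = 1.2555e-07 1/s
k2/k1 = 1.2555e-07 / 2.9153e-08 = 4.3066


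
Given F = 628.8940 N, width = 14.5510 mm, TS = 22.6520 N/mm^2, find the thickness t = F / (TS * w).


Formula: t = F / (TS * w)
Substituting: t = 628.8940 / (22.6520 * 14.5510)
Result: 1.9080 mm


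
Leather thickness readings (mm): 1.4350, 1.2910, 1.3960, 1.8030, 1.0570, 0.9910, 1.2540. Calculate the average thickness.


Formula: Average = sum / n
Substituting: Average = 9.2270 / 7
Result: 1.3181 mm


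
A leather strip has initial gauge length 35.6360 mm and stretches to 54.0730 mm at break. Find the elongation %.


Formula: Elongation = (Lf - L0) / L0 * 100
Substituting: Elongation = (54.0730 - 35.6360) / 35.6360 * 100
Result: 51.7370 %


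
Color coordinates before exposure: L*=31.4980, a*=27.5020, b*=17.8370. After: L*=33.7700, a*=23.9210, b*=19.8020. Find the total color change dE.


dL = 2.2720, da = -3.5810, db = 1.9650
dE = sqrt(2.2720^2 + (-3.5810)^2 + 1.9650^2) = 4.6741


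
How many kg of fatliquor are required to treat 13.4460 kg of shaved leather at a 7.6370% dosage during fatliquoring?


Formula: Fat = substrate * pct / 100
Substituting: Fat = 13.4460 * 7.6370 / 100
Result: 1.0269 kg


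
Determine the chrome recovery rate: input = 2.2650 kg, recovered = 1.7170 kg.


Formula: Recovery = recovered / input * 100
Substituting: Recovery = 1.7170 / 2.2650 * 100
Result: 75.8057 %


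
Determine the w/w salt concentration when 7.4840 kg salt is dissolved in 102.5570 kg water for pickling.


Formula: Conc = salt / (water + salt) * 100
Substituting: Conc = 7.4840 / (102.5570 + 7.4840) * 100
Result: 6.8011 %


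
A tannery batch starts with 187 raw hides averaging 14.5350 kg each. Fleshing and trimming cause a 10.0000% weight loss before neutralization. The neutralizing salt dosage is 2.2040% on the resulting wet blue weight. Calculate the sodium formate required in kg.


Total_raw = N * avg_wt = 187 * 14.5350 = 2718.0450 kg
Substrate = Total_raw * (1 - loss/100) = 2718.0450 * (1 - 10.0000/100) = 2446.2405 kg
Neutralizer = Substrate * pct / 100 = 2446.2405 * 2.2040 / 100 = 53.9151 kg


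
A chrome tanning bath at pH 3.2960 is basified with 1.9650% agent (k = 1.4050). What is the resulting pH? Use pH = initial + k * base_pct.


Formula: pH_final = pH_initial + k * base_pct
Substituting: pH_final = 3.2960 + 1.4050 * 1.9650
Result: 6.0568


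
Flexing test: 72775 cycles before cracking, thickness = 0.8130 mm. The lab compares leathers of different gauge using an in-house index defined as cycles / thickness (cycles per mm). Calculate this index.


Formula: Index = cycles / thickness
Substituting: Index = 72775 / 0.8130
Result: 89514.1451 cycles/mm


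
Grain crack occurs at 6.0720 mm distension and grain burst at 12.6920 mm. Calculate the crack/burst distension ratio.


Formula: Ratio = crack / burst
Substituting: Ratio = 6.0720 / 12.6920
Result: 0.4784


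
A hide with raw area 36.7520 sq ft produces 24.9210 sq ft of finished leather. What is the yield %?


Formula: Yield = finished / raw * 100
Substituting: Yield = 24.9210 / 36.7520 * 100
Result: 67.8086 %


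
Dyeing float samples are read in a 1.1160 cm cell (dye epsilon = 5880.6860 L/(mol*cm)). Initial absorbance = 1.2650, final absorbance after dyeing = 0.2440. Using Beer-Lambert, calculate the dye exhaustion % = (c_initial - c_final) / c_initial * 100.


c_initial = A_i / (epsilon * l) = 1.2650 / (5880.6860 * 1.1160) = 1.9275e-04 mol/L
c_final = A_f / (epsilon * l) = 0.2440 / (5880.6860 * 1.1160) = 3.7179e-05 mol/L
Exhaustion = (c_initial - c_final) / c_initial * 100 = (1.9275e-04 - 3.7179e-05) / 1.9275e-04 * 100 = 80.7115 %


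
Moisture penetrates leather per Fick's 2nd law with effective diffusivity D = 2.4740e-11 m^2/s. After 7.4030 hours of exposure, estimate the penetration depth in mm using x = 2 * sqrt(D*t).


t = 7.4030 hr * 3600 = 26650.8000 s
D * t = 2.4740e-11 * 26650.8000 = 6.5934e-07
x = 2 * sqrt(D*t) = 2 * sqrt(6.5934e-07) = 0.001624 m = 1.6240 mm


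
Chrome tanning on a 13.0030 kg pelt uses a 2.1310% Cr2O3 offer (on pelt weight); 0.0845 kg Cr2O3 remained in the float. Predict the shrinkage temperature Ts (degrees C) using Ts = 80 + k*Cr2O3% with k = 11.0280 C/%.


Offered = pelt * offer_pct / 100 = 13.0030 * 2.1310 / 100 = 0.2771 kg
Uptake = offered - residual = 0.2771 - 0.0845 = 0.1926 kg
Cr2O3% on pelt = uptake / pelt * 100 = 0.1926 / 13.0030 * 100 = 1.4811 %
Ts = 80 + k * Cr2O3% = 80 + 11.0280 * 1.4811 = 96.3341 C


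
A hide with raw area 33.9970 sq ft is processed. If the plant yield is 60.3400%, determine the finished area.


Formula: finished = raw * yield / 100
Substituting: finished = 33.9970 * 60.3400 / 100
Result: 20.5138 sq ft


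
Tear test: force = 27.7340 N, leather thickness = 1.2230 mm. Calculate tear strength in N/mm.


Formula: Tear strength = force / thickness
Substituting: Tear strength = 27.7340 / 1.2230
Result: 22.6770 N/mm


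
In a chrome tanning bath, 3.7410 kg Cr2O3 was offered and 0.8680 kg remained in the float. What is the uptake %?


Formula: Uptake = (offered - residual) / offered * 100
Substituting: Uptake = (3.7410 - 0.8680) / 3.7410 * 100
Result: 76.7976 %


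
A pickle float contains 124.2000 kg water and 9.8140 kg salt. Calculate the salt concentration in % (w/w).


Formula: Conc = salt / (water + salt) * 100
Substituting: Conc = 9.8140 / (124.2000 + 9.8140) * 100
Result: 7.3231 %


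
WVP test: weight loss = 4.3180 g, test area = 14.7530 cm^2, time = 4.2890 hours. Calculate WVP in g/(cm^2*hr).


Formula: WVP = loss / (area * time)
Substituting: WVP = 4.3180 / (14.7530 * 4.2890)
Result: 0.0682411 g/(cm^2*hr)


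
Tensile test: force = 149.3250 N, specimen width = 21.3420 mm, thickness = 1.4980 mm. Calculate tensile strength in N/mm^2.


Formula: TS = force / (width * thickness)
Substituting: TS = 149.3250 / (21.3420 * 1.4980)
Result: 4.6707 N/mm^2


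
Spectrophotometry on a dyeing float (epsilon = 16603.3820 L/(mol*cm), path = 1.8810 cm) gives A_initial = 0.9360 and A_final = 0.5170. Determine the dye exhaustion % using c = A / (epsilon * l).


c_initial = A_i / (epsilon * l) = 0.9360 / (16603.3820 * 1.8810) = 2.9970e-05 mol/L
c_final = A_f / (epsilon * l) = 0.5170 / (16603.3820 * 1.8810) = 1.6554e-05 mol/L
Exhaustion = (c_initial - c_final) / c_initial * 100 = (2.9970e-05 - 1.6554e-05) / 2.9970e-05 * 100 = 44.7650 %


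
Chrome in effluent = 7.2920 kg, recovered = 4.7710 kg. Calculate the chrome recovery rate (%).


Formula: Recovery = recovered / input * 100
Substituting: Recovery = 4.7710 / 7.2920 * 100
Result: 65.4279 %


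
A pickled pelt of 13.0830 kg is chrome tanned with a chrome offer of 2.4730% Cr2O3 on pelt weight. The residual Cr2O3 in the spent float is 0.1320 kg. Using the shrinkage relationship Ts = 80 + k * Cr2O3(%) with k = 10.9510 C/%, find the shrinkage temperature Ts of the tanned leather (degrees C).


Offered = pelt * offer_pct / 100 = 13.0830 * 2.4730 / 100 = 0.3235 kg
Uptake = offered - residual = 0.3235 - 0.1320 = 0.1915 kg
Cr2O3% on pelt = uptake / pelt * 100 = 0.1915 / 13.0830 * 100 = 1.4641 %
Ts = 80 + k * Cr2O3% = 80 + 10.9510 * 1.4641 = 96.0329 C


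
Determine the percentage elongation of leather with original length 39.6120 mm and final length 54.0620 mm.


Formula: Elongation = (Lf - L0) / L0 * 100
Substituting: Elongation = (54.0620 - 39.6120) / 39.6120 * 100
Result: 36.4788 %


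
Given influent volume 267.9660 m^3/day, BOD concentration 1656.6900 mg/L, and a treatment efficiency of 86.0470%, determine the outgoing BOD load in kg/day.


Load_in = volume * conc / 1000 = 267.9660 * 1656.6900 / 1000 = 443.9366 kg/day
Removed = Load_in * eff / 100 = 443.9366 * 86.0470 / 100 = 381.9941 kg/day
Load_out = Load_in - Removed = 443.9366 - 381.9941 = 61.9425 kg/day


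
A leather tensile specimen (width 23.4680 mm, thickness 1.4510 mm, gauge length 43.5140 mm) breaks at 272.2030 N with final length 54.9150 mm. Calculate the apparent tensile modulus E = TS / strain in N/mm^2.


TS = F / (w * t) = 272.2030 / (23.4680 * 1.4510) = 7.9937 N/mm^2
strain = (Lf - L0) / L0 = (54.9150 - 43.5140) / 43.5140 = 0.2620
E = TS / strain = 7.9937 / 0.2620 = 30.5095 N/mm^2


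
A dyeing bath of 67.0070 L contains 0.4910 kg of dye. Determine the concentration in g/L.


Formula: Conc = dye_mass(kg) / volume(L) * 1000
Substituting: Conc = 0.4910 / 67.0070 * 1000
Result: 7.3276 g/L


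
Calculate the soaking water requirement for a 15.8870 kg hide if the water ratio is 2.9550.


Formula: Water = hide_weight * ratio
Substituting: Water = 15.8870 * 2.9550
Result: 46.9461 kg


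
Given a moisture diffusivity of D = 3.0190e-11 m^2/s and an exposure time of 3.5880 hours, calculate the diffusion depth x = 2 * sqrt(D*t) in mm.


t = 3.5880 hr * 3600 = 12916.8000 s
D * t = 3.0190e-11 * 12916.8000 = 3.8996e-07
x = 2 * sqrt(D*t) = 2 * sqrt(3.8996e-07) = 0.00124893 m = 1.2489 mm


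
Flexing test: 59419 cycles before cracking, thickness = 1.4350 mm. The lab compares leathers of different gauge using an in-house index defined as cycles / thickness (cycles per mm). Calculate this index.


Formula: Index = cycles / thickness
Substituting: Index = 59419 / 1.4350
Result: 41406.9686 cycles/mm


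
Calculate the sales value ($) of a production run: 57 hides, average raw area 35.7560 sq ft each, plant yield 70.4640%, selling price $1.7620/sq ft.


Raw_total = N * avg_area = 57 * 35.7560 = 2038.0920 sq ft
Finished = Raw_total * yield / 100 = 2038.0920 * 70.4640 / 100 = 1436.1211 sq ft
Value = Finished * price = 1436.1211 * 1.7620 = 2530.4455 $


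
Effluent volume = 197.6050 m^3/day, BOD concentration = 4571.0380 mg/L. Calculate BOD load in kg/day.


Formula: BOD_load = volume * conc / 1000
Substituting: BOD_load = 197.6050 * 4571.0380 / 1000
Result: 903.2600 kg/day


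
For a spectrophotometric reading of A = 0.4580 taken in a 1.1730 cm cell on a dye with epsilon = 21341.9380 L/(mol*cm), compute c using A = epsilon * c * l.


Formula: c = A / (epsilon * l)
Substituting: c = 0.4580 / (21341.9380 * 1.1730)
Result: 1.8295e-05 mol/L


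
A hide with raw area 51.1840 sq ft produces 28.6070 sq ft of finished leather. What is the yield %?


Formula: Yield = finished / raw * 100
Substituting: Yield = 28.6070 / 51.1840 * 100
Result: 55.8905 %


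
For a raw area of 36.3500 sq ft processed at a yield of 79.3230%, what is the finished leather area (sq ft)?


Formula: finished = raw * yield / 100
Substituting: finished = 36.3500 * 79.3230 / 100
Result: 28.8339 sq ft


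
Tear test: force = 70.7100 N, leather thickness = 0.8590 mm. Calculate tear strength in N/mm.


Formula: Tear strength = force / thickness
Substituting: Tear strength = 70.7100 / 0.8590
Result: 82.3166 N/mm


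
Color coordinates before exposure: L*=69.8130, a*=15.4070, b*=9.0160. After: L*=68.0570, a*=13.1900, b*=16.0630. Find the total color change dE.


dL = -1.7560, da = -2.2170, db = 7.0470
dE = sqrt((-1.7560)^2 + (-2.2170)^2 + 7.0470^2) = 7.5933


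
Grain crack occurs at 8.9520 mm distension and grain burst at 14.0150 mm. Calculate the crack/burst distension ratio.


Formula: Ratio = crack / burst
Substituting: Ratio = 8.9520 / 14.0150
Result: 0.6387


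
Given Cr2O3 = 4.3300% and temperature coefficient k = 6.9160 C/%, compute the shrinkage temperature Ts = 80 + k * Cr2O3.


Formula: Ts = 80 + k * Cr2O3
Substituting: Ts = 80 + 6.9160 * 4.3300
Result: 109.9463 C


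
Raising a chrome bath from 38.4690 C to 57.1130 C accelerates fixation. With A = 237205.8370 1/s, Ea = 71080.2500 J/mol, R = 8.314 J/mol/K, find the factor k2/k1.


T1 = 38.4690 + 273.15 = 311.6190 K; T2 = 57.1130 + 273.15 = 330.2630 K
k1 = A * exp(-Ea/(R*T1)) = 237205.8370 * exp(-71080.2500/(8.314*311.6190)) = 2.8839e-07 1/s
k2 = A * exp(-Ea/(R*T2)) = 237205.8370 * exp(-71080.2500/(8.314*330.2630)) = 1.3571e-06 1/s
k2/k1 = 1.3571e-06 / 2.8839e-07 = 4.7058


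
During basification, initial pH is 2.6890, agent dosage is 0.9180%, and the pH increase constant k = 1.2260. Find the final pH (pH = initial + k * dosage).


Formula: pH_final = pH_initial + k * base_pct
Substituting: pH_final = 2.6890 + 1.2260 * 0.9180
Result: 3.8145


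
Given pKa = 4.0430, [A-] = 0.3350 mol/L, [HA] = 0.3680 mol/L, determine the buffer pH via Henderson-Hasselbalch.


ratio = [A-] / [HA] = 0.3350 / 0.3680 = 0.9103
log10(ratio) = -0.040803
pH = pKa + log10(ratio) = 4.0430 - 0.040803 = 4.0022


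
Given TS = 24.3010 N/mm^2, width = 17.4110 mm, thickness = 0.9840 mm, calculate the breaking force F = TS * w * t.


Formula: F = TS * w * t
Substituting: F = 24.3010 * 17.4110 * 0.9840
Result: 416.3350 N


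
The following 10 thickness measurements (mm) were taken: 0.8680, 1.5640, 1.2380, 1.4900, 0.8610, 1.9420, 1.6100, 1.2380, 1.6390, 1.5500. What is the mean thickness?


Formula: Average = sum / n
Substituting: Average = 14.0000 / 10
Result: 1.4000 mm


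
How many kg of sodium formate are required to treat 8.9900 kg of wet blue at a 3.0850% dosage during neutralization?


Formula: Neutralizer = substrate * pct / 100
Substituting: Neutralizer = 8.9900 * 3.0850 / 100
Result: 0.2773 kg


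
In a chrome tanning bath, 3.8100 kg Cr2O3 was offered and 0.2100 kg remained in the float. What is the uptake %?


Formula: Uptake = (offered - residual) / offered * 100
Substituting: Uptake = (3.8100 - 0.2100) / 3.8100 * 100
Result: 94.4882 %


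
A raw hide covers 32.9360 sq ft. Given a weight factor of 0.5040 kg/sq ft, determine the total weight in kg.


Formula: Weight = area * weight_per_sqft
Substituting: Weight = 32.9360 * 0.5040
Result: 16.5997 kg


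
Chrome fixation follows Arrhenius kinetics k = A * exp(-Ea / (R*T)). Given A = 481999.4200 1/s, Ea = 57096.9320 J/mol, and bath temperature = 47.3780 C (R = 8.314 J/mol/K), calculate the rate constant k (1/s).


T_K = T_C + 273.15 = 47.3780 + 273.15 = 320.5280 K
exponent = -Ea / (R * T_K) = -57096.9320 / (8.314 * 320.5280) = -21.4258
k = A * exp(exponent) = 481999.4200 * exp(-21.4258) = 2.3875e-04 1/s


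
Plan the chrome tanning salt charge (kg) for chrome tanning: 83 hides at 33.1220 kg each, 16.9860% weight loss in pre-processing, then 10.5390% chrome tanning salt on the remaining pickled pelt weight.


Total_raw = N * avg_wt = 83 * 33.1220 = 2749.1260 kg
Substrate = Total_raw * (1 - loss/100) = 2749.1260 * (1 - 16.9860/100) = 2282.1595 kg
Chrome = Substrate * pct / 100 = 2282.1595 * 10.5390 / 100 = 240.5168 kg


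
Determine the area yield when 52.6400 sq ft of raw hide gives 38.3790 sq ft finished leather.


Formula: Yield = finished / raw * 100
Substituting: Yield = 38.3790 / 52.6400 * 100
Result: 72.9084 %


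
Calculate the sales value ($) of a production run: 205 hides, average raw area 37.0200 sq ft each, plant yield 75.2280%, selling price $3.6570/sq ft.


Raw_total = N * avg_area = 205 * 37.0200 = 7589.1000 sq ft
Finished = Raw_total * yield / 100 = 7589.1000 * 75.2280 / 100 = 5709.1281 sq ft
Value = Finished * price = 5709.1281 * 3.6570 = 20878.2816 $


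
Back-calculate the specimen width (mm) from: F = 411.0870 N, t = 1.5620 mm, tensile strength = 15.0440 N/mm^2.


Formula: w = F / (TS * t)
Substituting: w = 411.0870 / (15.0440 * 1.5620)
Result: 17.4940 mm


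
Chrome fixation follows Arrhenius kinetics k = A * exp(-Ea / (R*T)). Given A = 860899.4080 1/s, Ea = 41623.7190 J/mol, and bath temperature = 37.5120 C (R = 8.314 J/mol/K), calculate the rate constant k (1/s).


T_K = T_C + 273.15 = 37.5120 + 273.15 = 310.6620 K
exponent = -Ea / (R * T_K) = -41623.7190 / (8.314 * 310.6620) = -16.1155
k = A * exp(exponent) = 860899.4080 * exp(-16.1155) = 0.0863171 1/s


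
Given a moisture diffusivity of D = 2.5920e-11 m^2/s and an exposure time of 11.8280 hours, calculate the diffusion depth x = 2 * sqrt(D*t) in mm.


t = 11.8280 hr * 3600 = 42580.8000 s
D * t = 2.5920e-11 * 42580.8000 = 1.1037e-06
x = 2 * sqrt(D*t) = 2 * sqrt(1.1037e-06) = 0.00210114 m = 2.1011 mm


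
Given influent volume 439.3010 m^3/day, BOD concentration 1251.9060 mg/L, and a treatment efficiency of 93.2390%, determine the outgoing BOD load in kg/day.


Load_in = volume * conc / 1000 = 439.3010 * 1251.9060 / 1000 = 549.9636 kg/day
Removed = Load_in * eff / 100 = 549.9636 * 93.2390 / 100 = 512.7805 kg/day
Load_out = Load_in - Removed = 549.9636 - 512.7805 = 37.1830 kg/day


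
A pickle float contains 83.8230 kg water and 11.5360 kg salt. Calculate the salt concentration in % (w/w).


Formula: Conc = salt / (water + salt) * 100
Substituting: Conc = 11.5360 / (83.8230 + 11.5360) * 100
Result: 12.0974 %


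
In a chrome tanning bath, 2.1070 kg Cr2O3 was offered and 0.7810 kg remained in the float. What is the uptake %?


Formula: Uptake = (offered - residual) / offered * 100
Substituting: Uptake = (2.1070 - 0.7810) / 2.1070 * 100
Result: 62.9331 %


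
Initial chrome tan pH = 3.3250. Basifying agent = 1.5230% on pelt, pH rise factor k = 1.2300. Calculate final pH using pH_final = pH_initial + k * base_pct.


Formula: pH_final = pH_initial + k * base_pct
Substituting: pH_final = 3.3250 + 1.2300 * 1.5230
Result: 5.1983


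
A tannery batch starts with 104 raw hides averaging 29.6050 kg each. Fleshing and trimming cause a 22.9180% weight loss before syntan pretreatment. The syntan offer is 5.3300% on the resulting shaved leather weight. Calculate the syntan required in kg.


Total_raw = N * avg_wt = 104 * 29.6050 = 3078.9200 kg
Substrate = Total_raw * (1 - loss/100) = 3078.9200 * (1 - 22.9180/100) = 2373.2931 kg
Syntan = Substrate * pct / 100 = 2373.2931 * 5.3300 / 100 = 126.4965 kg


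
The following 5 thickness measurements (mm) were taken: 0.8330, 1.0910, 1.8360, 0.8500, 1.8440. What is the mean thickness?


Formula: Average = sum / n
Substituting: Average = 6.4540 / 5
Result: 1.2908 mm


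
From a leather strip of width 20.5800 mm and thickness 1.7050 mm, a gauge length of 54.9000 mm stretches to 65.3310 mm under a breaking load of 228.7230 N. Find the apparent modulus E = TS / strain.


TS = F / (w * t) = 228.7230 / (20.5800 * 1.7050) = 6.5184 N/mm^2
strain = (Lf - L0) / L0 = (65.3310 - 54.9000) / 54.9000 = 0.1900
E = TS / strain = 6.5184 / 0.1900 = 34.3073 N/mm^2


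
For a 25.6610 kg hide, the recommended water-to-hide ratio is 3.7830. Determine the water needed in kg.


Formula: Water = hide_weight * ratio
Substituting: Water = 25.6610 * 3.7830
Result: 97.0756 kg


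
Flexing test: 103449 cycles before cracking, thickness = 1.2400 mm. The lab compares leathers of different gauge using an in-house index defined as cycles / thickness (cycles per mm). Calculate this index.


Formula: Index = cycles / thickness
Substituting: Index = 103449 / 1.2400
Result: 83426.6129 cycles/mm


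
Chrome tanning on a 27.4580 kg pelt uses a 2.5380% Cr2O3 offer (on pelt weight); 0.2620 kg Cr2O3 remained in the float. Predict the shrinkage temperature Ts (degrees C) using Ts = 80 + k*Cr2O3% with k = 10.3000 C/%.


Offered = pelt * offer_pct / 100 = 27.4580 * 2.5380 / 100 = 0.6969 kg
Uptake = offered - residual = 0.6969 - 0.2620 = 0.4349 kg
Cr2O3% on pelt = uptake / pelt * 100 = 0.4349 / 27.4580 * 100 = 1.5838 %
Ts = 80 + k * Cr2O3% = 80 + 10.3000 * 1.5838 = 96.3133 C


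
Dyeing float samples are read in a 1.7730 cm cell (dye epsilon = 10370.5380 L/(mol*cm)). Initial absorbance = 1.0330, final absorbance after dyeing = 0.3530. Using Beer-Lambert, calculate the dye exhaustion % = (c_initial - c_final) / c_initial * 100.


c_initial = A_i / (epsilon * l) = 1.0330 / (10370.5380 * 1.7730) = 5.6181e-05 mol/L
c_final = A_f / (epsilon * l) = 0.3530 / (10370.5380 * 1.7730) = 1.9198e-05 mol/L
Exhaustion = (c_initial - c_final) / c_initial * 100 = (5.6181e-05 - 1.9198e-05) / 5.6181e-05 * 100 = 65.8277 %


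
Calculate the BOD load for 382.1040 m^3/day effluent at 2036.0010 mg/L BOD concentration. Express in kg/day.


Formula: BOD_load = volume * conc / 1000
Substituting: BOD_load = 382.1040 * 2036.0010 / 1000
Result: 777.9641 kg/day


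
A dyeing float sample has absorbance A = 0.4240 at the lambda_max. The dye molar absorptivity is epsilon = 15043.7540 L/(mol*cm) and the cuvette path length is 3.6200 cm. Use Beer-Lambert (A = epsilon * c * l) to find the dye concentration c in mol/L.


Formula: c = A / (epsilon * l)
Substituting: c = 0.4240 / (15043.7540 * 3.6200)
Result: 7.7858e-06 mol/L


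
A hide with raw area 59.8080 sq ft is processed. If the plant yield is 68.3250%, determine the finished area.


Formula: finished = raw * yield / 100
Substituting: finished = 59.8080 * 68.3250 / 100
Result: 40.8638 sq ft


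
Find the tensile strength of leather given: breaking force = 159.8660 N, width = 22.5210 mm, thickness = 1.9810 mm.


Formula: TS = force / (width * thickness)
Substituting: TS = 159.8660 / (22.5210 * 1.9810)
Result: 3.5833 N/mm^2


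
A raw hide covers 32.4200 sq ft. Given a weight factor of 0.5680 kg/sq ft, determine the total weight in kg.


Formula: Weight = area * weight_per_sqft
Substituting: Weight = 32.4200 * 0.5680
Result: 18.4146 kg


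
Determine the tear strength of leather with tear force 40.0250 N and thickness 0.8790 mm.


Formula: Tear strength = force / thickness
Substituting: Tear strength = 40.0250 / 0.8790
Result: 45.5347 N/mm


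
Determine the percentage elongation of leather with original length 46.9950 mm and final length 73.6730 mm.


Formula: Elongation = (Lf - L0) / L0 * 100
Substituting: Elongation = (73.6730 - 46.9950) / 46.9950 * 100
Result: 56.7677 %


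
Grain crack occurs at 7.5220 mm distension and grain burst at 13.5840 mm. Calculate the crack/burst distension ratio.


Formula: Ratio = crack / burst
Substituting: Ratio = 7.5220 / 13.5840
Result: 0.5537


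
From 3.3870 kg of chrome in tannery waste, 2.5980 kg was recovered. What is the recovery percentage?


Formula: Recovery = recovered / input * 100
Substituting: Recovery = 2.5980 / 3.3870 * 100
Result: 76.7050 %


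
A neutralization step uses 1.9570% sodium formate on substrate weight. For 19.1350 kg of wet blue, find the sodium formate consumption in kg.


Formula: Neutralizer = substrate * pct / 100
Substituting: Neutralizer = 19.1350 * 1.9570 / 100
Result: 0.3745 kg


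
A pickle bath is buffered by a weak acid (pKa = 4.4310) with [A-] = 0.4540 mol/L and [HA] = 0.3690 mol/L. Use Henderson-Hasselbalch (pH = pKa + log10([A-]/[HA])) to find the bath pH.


ratio = [A-] / [HA] = 0.4540 / 0.3690 = 1.2304
log10(ratio) = 0.0900295
pH = pKa + log10(ratio) = 4.4310 + 0.0900295 = 4.5210


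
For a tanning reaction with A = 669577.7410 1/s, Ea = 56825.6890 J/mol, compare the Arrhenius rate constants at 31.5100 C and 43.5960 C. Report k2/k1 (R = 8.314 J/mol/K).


T1 = 31.5100 + 273.15 = 304.6600 K; T2 = 43.5960 + 273.15 = 316.7460 K
k1 = A * exp(-Ea/(R*T1)) = 669577.7410 * exp(-56825.6890/(8.314*304.6600)) = 1.2094e-04 1/s
k2 = A * exp(-Ea/(R*T2)) = 669577.7410 * exp(-56825.6890/(8.314*316.7460)) = 2.8466e-04 1/s
k2/k1 = 2.8466e-04 / 1.2094e-04 = 2.3538


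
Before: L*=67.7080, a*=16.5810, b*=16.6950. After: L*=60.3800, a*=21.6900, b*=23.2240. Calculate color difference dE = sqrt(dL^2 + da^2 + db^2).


dL = -7.3280, da = 5.1090, db = 6.5290
dE = sqrt((-7.3280)^2 + 5.1090^2 + 6.5290^2) = 11.0648


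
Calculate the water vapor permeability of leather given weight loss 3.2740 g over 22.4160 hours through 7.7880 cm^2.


Formula: WVP = loss / (area * time)
Substituting: WVP = 3.2740 / (7.7880 * 22.4160)
Result: 0.018754 g/(cm^2*hr)


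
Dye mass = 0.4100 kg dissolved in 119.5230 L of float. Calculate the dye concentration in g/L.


Formula: Conc = dye_mass(kg) / volume(L) * 1000
Substituting: Conc = 0.4100 / 119.5230 * 1000
Result: 3.4303 g/L


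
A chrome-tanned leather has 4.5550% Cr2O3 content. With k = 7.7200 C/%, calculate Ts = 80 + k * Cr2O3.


Formula: Ts = 80 + k * Cr2O3
Substituting: Ts = 80 + 7.7200 * 4.5550
Result: 115.1646 C


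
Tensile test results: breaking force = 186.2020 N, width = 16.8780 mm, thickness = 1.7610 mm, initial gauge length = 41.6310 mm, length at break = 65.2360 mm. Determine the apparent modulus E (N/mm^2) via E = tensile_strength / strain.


TS = F / (w * t) = 186.2020 / (16.8780 * 1.7610) = 6.2648 N/mm^2
strain = (Lf - L0) / L0 = (65.2360 - 41.6310) / 41.6310 = 0.5670
E = TS / strain = 6.2648 / 0.5670 = 11.0488 N/mm^2


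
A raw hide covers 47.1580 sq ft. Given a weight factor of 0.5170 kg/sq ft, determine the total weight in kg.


Formula: Weight = area * weight_per_sqft
Substituting: Weight = 47.1580 * 0.5170
Result: 24.3807 kg


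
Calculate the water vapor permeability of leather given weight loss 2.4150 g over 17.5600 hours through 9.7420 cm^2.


Formula: WVP = loss / (area * time)
Substituting: WVP = 2.4150 / (9.7420 * 17.5600)
Result: 0.0141171 g/(cm^2*hr)


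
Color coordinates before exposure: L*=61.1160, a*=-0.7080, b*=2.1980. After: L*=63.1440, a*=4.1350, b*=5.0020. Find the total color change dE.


dL = 2.0280, da = 4.8430, db = 2.8040
dE = sqrt(2.0280^2 + 4.8430^2 + 2.8040^2) = 5.9523


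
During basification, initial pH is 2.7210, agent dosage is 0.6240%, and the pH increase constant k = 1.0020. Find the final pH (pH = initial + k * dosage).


Formula: pH_final = pH_initial + k * base_pct
Substituting: pH_final = 2.7210 + 1.0020 * 0.6240
Result: 3.3462


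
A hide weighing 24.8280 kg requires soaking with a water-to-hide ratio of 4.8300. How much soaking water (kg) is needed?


Formula: Water = hide_weight * ratio
Substituting: Water = 24.8280 * 4.8300
Result: 119.9192 kg


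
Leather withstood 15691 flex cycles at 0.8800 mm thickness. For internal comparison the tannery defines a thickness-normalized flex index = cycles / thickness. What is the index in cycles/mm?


Formula: Index = cycles / thickness
Substituting: Index = 15691 / 0.8800
Result: 17830.6818 cycles/mm


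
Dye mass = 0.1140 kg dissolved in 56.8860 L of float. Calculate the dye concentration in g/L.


Formula: Conc = dye_mass(kg) / volume(L) * 1000
Substituting: Conc = 0.1140 / 56.8860 * 1000
Result: 2.0040 g/L


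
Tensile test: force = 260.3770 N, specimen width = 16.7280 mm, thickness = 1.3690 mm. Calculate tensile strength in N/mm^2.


Formula: TS = force / (width * thickness)
Substituting: TS = 260.3770 / (16.7280 * 1.3690)
Result: 11.3699 N/mm^2


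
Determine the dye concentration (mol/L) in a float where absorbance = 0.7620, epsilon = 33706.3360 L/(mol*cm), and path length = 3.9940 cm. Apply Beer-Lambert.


Formula: c = A / (epsilon * l)
Substituting: c = 0.7620 / (33706.3360 * 3.9940)
Result: 5.6602e-06 mol/L


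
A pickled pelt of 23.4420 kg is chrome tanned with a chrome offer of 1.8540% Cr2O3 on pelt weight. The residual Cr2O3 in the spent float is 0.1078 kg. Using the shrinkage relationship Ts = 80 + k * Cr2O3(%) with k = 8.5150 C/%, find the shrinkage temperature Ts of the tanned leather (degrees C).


Offered = pelt * offer_pct / 100 = 23.4420 * 1.8540 / 100 = 0.4346 kg
Uptake = offered - residual = 0.4346 - 0.1078 = 0.3268 kg
Cr2O3% on pelt = uptake / pelt * 100 = 0.3268 / 23.4420 * 100 = 1.3941 %
Ts = 80 + k * Cr2O3% = 80 + 8.5150 * 1.3941 = 91.8711 C


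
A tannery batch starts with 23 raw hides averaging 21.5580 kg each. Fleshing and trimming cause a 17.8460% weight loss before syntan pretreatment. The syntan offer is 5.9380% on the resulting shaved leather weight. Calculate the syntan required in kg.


Total_raw = N * avg_wt = 23 * 21.5580 = 495.8340 kg
Substrate = Total_raw * (1 - loss/100) = 495.8340 * (1 - 17.8460/100) = 407.3475 kg
Syntan = Substrate * pct / 100 = 407.3475 * 5.9380 / 100 = 24.1883 kg


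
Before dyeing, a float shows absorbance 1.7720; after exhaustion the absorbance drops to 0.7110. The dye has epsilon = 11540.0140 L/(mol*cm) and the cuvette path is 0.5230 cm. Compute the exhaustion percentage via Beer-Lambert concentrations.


c_initial = A_i / (epsilon * l) = 1.7720 / (11540.0140 * 0.5230) = 2.9360e-04 mol/L
c_final = A_f / (epsilon * l) = 0.7110 / (11540.0140 * 0.5230) = 1.1780e-04 mol/L
Exhaustion = (c_initial - c_final) / c_initial * 100 = (2.9360e-04 - 1.1780e-04) / 2.9360e-04 * 100 = 59.8758 %


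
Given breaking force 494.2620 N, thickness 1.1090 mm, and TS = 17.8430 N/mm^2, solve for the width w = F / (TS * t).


Formula: w = F / (TS * t)
Substituting: w = 494.2620 / (17.8430 * 1.1090)
Result: 24.9780 mm


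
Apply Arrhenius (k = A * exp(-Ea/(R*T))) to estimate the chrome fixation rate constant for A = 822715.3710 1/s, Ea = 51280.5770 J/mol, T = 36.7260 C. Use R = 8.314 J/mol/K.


T_K = T_C + 273.15 = 36.7260 + 273.15 = 309.8760 K
exponent = -Ea / (R * T_K) = -51280.5770 / (8.314 * 309.8760) = -19.9047
k = A * exp(exponent) = 822715.3710 * exp(-19.9047) = 0.00186536 1/s


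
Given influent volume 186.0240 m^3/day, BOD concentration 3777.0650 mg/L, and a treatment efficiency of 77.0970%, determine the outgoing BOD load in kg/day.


Load_in = volume * conc / 1000 = 186.0240 * 3777.0650 / 1000 = 702.6247 kg/day
Removed = Load_in * eff / 100 = 702.6247 * 77.0970 / 100 = 541.7026 kg/day
Load_out = Load_in - Removed = 702.6247 - 541.7026 = 160.9221 kg/day


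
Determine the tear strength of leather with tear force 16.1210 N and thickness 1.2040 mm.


Formula: Tear strength = force / thickness
Substituting: Tear strength = 16.1210 / 1.2040
Result: 13.3895 N/mm


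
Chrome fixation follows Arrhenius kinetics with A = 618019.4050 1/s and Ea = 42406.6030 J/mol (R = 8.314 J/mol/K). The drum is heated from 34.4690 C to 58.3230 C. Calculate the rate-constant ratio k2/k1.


T1 = 34.4690 + 273.15 = 307.6190 K; T2 = 58.3230 + 273.15 = 331.4730 K
k1 = A * exp(-Ea/(R*T1)) = 618019.4050 * exp(-42406.6030/(8.314*307.6190)) = 0.038902 1/s
k2 = A * exp(-Ea/(R*T2)) = 618019.4050 * exp(-42406.6030/(8.314*331.4730)) = 0.1283 1/s
k2/k1 = 0.1283 / 0.038902 = 3.2977


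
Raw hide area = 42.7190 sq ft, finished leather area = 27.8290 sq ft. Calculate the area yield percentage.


Formula: Yield = finished / raw * 100
Substituting: Yield = 27.8290 / 42.7190 * 100
Result: 65.1443 %


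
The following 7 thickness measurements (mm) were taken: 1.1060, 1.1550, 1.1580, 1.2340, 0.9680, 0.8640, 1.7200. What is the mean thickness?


Formula: Average = sum / n
Substituting: Average = 8.2050 / 7
Result: 1.1721 mm


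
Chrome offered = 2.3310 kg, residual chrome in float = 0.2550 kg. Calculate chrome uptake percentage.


Formula: Uptake = (offered - residual) / offered * 100
Substituting: Uptake = (2.3310 - 0.2550) / 2.3310 * 100
Result: 89.0605 %


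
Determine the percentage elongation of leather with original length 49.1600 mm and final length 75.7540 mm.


Formula: Elongation = (Lf - L0) / L0 * 100
Substituting: Elongation = (75.7540 - 49.1600) / 49.1600 * 100
Result: 54.0968 %


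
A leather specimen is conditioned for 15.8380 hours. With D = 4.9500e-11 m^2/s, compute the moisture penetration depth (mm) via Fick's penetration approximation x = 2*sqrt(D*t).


t = 15.8380 hr * 3600 = 57016.8000 s
D * t = 4.9500e-11 * 57016.8000 = 2.8223e-06
x = 2 * sqrt(D*t) = 2 * sqrt(2.8223e-06) = 0.00335996 m = 3.3600 mm


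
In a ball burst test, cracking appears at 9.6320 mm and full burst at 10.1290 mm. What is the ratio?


Formula: Ratio = crack / burst
Substituting: Ratio = 9.6320 / 10.1290
Result: 0.9509


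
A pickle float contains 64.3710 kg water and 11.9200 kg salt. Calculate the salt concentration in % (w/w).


Formula: Conc = salt / (water + salt) * 100
Substituting: Conc = 11.9200 / (64.3710 + 11.9200) * 100
Result: 15.6244 %
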